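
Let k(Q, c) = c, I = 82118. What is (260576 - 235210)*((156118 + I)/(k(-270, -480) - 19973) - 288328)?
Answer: -149593722860120/20453 ≈ -7.3140e+9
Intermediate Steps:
(260576 - 235210)*((156118 + I)/(k(-270, -480) - 19973) - 288328) = (260576 - 235210)*((156118 + 82118)/(-480 - 19973) - 288328) = 25366*(238236/(-20453) - 288328) = 25366*(238236*(-1/20453) - 288328) = 25366*(-238236/20453 - 288328) = 25366*(-5897410820/20453) = -149593722860120/20453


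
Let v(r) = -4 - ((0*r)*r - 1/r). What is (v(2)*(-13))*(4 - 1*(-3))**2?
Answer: 4459/2 ≈ 2229.5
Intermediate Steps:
v(r) = -4 + 1/r (v(r) = -4 - (0*r - 1/r) = -4 - (0 - 1/r) = -4 - (-1)/r = -4 + 1/r)
(v(2)*(-13))*(4 - 1*(-3))**2 = ((-4 + 1/2)*(-13))*(4 - 1*(-3))**2 = ((-4 + 1/2)*(-13))*(4 + 3)**2 = -7/2*(-13)*7**2 = (91/2)*49 = 4459/2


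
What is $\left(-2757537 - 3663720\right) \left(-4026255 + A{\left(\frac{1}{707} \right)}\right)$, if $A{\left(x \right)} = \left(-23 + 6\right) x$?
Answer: $\frac{18278508107653614}{707} \approx 2.5854 \cdot 10^{13}$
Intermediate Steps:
$A{\left(x \right)} = - 17 x$
$\left(-2757537 - 3663720\right) \left(-4026255 + A{\left(\frac{1}{707} \right)}\right) = \left(-2757537 - 3663720\right) \left(-4026255 - \frac{17}{707}\right) = - 6421257 \left(-4026255 - \frac{17}{707}\right) = \left(-6421257\right) \left(- \frac{2846562302}{707}\right) = \frac{18278508107653614}{707}$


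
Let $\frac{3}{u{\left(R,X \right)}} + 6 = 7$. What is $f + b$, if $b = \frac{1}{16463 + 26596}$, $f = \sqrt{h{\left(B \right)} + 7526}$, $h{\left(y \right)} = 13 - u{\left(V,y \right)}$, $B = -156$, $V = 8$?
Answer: $\frac{1}{43059} + 4 \sqrt{471} \approx 86.81$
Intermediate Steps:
$u{\left(R,X \right)} = 3$ ($u{\left(R,X \right)} = \frac{3}{-6 + 7} = \frac{3}{1} = 3 \cdot 1 = 3$)
$h{\left(y \right)} = 10$ ($h{\left(y \right)} = 13 - 3 = 10$)
$f = 4 \sqrt{471}$ ($f = \sqrt{10 + 7526} = \sqrt{7536} = 4 \sqrt{471} \approx 86.81$)
$b = \frac{1}{43059} \approx 2.3224 \cdot 10^{-5}$
$f + b = 4 \sqrt{471} + \frac{1}{43059} = \frac{1}{43059} + 4 \sqrt{471}$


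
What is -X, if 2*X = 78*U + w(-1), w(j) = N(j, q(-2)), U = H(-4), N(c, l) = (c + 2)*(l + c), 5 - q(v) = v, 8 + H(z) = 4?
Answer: 153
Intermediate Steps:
H(z) = -4 (H(z) = -8 + 4 = -4)
q(v) = 5 - v
N(c, l) = (2 + c)*(c + l)
U = -4
w(j) = 14 + j² + 9*j (w(j) = j² + 2*j + 2*(5 - 1*(-2)) + j*(5 - 1*(-2)) = j² + 2*j + 2*(5 + 2) + j*(5 + 2) = j² + 2*j + 2*7 + j*7 = j² + 2*j + 14 + 7*j = 14 + j² + 9*j)
X = -153 (X = (78*(-4) + (14 + (-1)² + 9*(-1)))/2 = (-312 + (14 + 1 - 9))/2 = (-312 + 6)/2 = (½)*(-306) = -153)
-X = -1*(-153) = 153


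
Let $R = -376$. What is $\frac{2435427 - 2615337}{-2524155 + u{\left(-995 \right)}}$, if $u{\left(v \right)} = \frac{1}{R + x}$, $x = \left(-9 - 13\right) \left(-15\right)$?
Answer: $\frac{8275860}{116111131} \approx 0.071275$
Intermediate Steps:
$x = 330$ ($x = \left(-22\right) \left(-15\right) = 330$)
$u{\left(v \right)} = - \frac{1}{46}$ ($u{\left(v \right)} = \frac{1}{-376 + 330} = \frac{1}{-46} = - \frac{1}{46}$)
$\frac{2435427 - 2615337}{-2524155 + u{\left(-995 \right)}} = \frac{2435427 - 2615337}{-2524155 - \frac{1}{46}} = - \frac{179910}{- \frac{116111131}{46}} = \left(-179910\right) \left(- \frac{46}{116111131}\right) = \frac{8275860}{116111131}$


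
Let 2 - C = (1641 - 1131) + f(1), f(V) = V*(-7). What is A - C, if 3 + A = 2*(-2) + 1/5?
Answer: 2471/5 ≈ 494.20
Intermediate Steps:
f(V) = -7*V
A = -34/5 (A = -3 + (2*(-2) + 1/5) = -3 + (-4 + 1/5) = -3 - 19/5 = -34/5 ≈ -6.8000)
C = -501 (C = 2 - ((1641 - 1131) - 7*1) = 2 - (510 - 7) = 2 - 1*503 = 2 - 503 = -501)
A - C = -34/5 - 1*(-501) = -34/5 + 501 = 2471/5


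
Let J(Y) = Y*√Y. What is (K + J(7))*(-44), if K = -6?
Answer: 264 - 308*√7 ≈ -550.89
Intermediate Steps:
J(Y) = Y^(3/2)
(K + J(7))*(-44) = (-6 + 7^(3/2))*(-44) = (-6 + 7*√7)*(-44) = 264 - 308*√7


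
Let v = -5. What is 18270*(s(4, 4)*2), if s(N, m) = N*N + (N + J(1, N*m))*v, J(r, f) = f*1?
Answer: -3069360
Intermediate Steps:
J(r, f) = f
s(N, m) = N² - 5*N - 5*N*m (s(N, m) = N*N + (N + N*m)*(-5) = N² + (-5*N - 5*N*m) = N² - 5*N - 5*N*m)
18270*(s(4, 4)*2) = 18270*((4*(-5 + 4 - 5*4))*2) = 18270*((4*(-5 + 4 - 20))*2) = 18270*((4*(-21))*2) = 18270*(-84*2) = 18270*(-168) = -3069360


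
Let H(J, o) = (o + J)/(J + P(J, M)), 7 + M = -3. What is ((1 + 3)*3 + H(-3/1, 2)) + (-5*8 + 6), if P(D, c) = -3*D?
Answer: -133/6 ≈ -22.167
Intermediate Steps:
M = -10 (M = -7 - 3 = -10)
H(J, o) = -(J + o)/(2*J) (H(J, o) = (o + J)/(J - 3*J) = (J + o)/((-2*J)) = (J + o)*(-1/(2*J)) = -(J + o)/(2*J))
((1 + 3)*3 + H(-3/1, 2)) + (-5*8 + 6) = ((1 + 3)*3 + (-(-3)/1 - 1*2)/(2*((-3/1)))) + (-5*8 + 6) = (4*3 + (-(-3) - 2)/(2*((-3*1)))) + (-40 + 6) = (12 + (½)*(-1*(-3) - 2)/(-3)) - 34 = (12 + (½)*(-⅓)*(3 - 2)) - 34 = (12 + (½)*(-⅓)*1) - 34 = (12 - ⅙) - 34 = 71/6 - 34 = -133/6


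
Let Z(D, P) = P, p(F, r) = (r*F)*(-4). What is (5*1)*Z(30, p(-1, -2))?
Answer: -40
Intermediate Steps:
p(F, r) = -4*F*r (p(F, r) = (F*r)*(-4) = -4*F*r)
(5*1)*Z(30, p(-1, -2)) = (5*1)*(-4*(-1)*(-2)) = 5*(-8) = -40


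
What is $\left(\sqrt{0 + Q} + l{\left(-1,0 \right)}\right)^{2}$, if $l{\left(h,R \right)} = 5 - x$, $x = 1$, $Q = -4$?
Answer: $12 + 16 i \approx 12.0 + 16.0 i$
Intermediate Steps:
$l{\left(h,R \right)} = 4$ ($l{\left(h,R \right)} = 5 - 1 = 4$)
$\left(\sqrt{0 + Q} + l{\left(-1,0 \right)}\right)^{2} = \left(\sqrt{0 - 4} + 4\right)^{2} = \left(\sqrt{-4} + 4\right)^{2} = \left(2 i + 4\right)^{2} = \left(4 + 2 i\right)^{2}$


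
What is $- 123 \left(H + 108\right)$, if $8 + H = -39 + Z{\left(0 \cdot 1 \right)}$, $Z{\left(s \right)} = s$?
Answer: $-7503$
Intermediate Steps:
$H = -47$ ($H = -8 + \left(-39 + 0 \cdot 1\right) = -8 + \left(-39 + 0\right) = -8 - 39 = -47$)
$- 123 \left(H + 108\right) = - 123 \left(-47 + 108\right) = \left(-123\right) 61 = -7503$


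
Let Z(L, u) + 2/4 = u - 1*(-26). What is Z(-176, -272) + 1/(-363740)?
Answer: -89661911/363740 ≈ -246.50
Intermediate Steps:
Z(L, u) = 51/2 + u (Z(L, u) = -½ + (u - 1*(-26)) = -½ + (u + 26) = -½ + (26 + u) = 51/2 + u)
Z(-176, -272) + 1/(-363740) = (51/2 - 272) + 1/(-363740) = -493/2 - 1/363740 = -89661911/363740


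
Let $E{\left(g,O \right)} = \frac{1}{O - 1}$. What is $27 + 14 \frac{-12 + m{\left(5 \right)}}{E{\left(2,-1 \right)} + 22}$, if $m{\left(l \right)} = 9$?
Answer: $\frac{1077}{43} \approx 25.047$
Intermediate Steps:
$E{\left(g,O \right)} = \frac{1}{-1 + O}$
$27 + 14 \frac{-12 + m{\left(5 \right)}}{E{\left(2,-1 \right)} + 22} = 27 + 14 \frac{-12 + 9}{\frac{1}{-1 - 1} + 22} = 27 + 14 \left(- \frac{3}{\frac{1}{-2} + 22}\right) = 27 + 14 \left(- \frac{3}{- \frac{1}{2} + 22}\right) = 27 + 14 \left(- \frac{3}{\frac{43}{2}}\right) = 27 + 14 \left(\left(-3\right) \frac{2}{43}\right) = 27 + 14 \left(- \frac{6}{43}\right) = 27 - \frac{84}{43} = \frac{1077}{43}$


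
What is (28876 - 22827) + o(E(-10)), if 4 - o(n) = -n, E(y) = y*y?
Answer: 6153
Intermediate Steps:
E(y) = y**2
o(n) = 4 + n (o(n) = 4 - (-1)*n = 4 + n)
(28876 - 22827) + o(E(-10)) = (28876 - 22827) + (4 + (-10)**2) = 6049 + (4 + 100) = 6049 + 104 = 6153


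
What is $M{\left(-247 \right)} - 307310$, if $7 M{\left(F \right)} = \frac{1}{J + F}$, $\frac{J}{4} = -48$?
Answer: $- \frac{944363631}{3073} \approx -3.0731 \cdot 10^{5}$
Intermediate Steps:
$J = -192$ ($J = 4 \left(-48\right) = -192$)
$M{\left(F \right)} = \frac{1}{7 \left(-192 + F\right)}$
$M{\left(-247 \right)} - 307310 = \frac{1}{7 \left(-192 - 247\right)} - 307310 = \frac{1}{7 \left(-439\right)} - 307310 = \frac{1}{7} \left(- \frac{1}{439}\right) - 307310 = - \frac{1}{3073} - 307310 = - \frac{944363631}{3073}$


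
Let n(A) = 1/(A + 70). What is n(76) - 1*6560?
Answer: -957759/146 ≈ -6560.0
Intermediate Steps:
n(A) = 1/(70 + A)
n(76) - 1*6560 = 1/(70 + 76) - 1*6560 = 1/146 - 6560 = -957759/146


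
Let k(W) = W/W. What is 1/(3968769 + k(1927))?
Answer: 1/3968770 ≈ 2.5197e-7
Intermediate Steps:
k(W) = 1
1/(3968769 + k(1927)) = 1/(3968769 + 1) = 1/3968770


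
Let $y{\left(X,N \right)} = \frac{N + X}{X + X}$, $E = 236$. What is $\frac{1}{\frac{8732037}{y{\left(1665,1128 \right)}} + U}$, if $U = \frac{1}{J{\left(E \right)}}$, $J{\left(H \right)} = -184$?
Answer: $\frac{171304}{1783431235949} \approx 9.6053 \cdot 10^{-8}$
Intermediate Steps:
$U = - \frac{1}{184}$ ($U = \frac{1}{-184} = - \frac{1}{184} \approx -0.0054348$)
$y{\left(X,N \right)} = \frac{N + X}{2 X}$
$\frac{1}{\frac{8732037}{y{\left(1665,1128 \right)}} + U} = \frac{1}{\frac{8732037}{\frac{1}{2} \cdot \frac{1}{1665} \left(1128 + 1665\right)} - \frac{1}{184}} = \frac{1}{\frac{8732037}{\frac{1}{2} \cdot \frac{1}{1665} \cdot 2793} - \frac{1}{184}} = \frac{1}{\frac{8732037}{\frac{931}{1110}} - \frac{1}{184}} = \frac{1}{8732037 \cdot \frac{1110}{931} - \frac{1}{184}} = \frac{1}{\frac{9692561070}{931} - \frac{1}{184}} = \frac{1}{\frac{1783431235949}{171304}} = \frac{171304}{1783431235949}$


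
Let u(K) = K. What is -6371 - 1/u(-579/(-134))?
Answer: -3688943/579 ≈ -6371.2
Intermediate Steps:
-6371 - 1/u(-579/(-134)) = -6371 - 1/((-579/(-134))) = -6371 - 1/((-579*(-1/134))) = -6371 - 1/579/134 = -6371 - 1*134/579 = -6371 - 134/579 = -3688943/579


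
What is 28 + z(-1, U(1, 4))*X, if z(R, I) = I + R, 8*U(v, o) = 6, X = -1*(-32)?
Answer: 20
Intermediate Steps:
X = 32
U(v, o) = ¾ (U(v, o) = (⅛)*6 = ¾)
28 + z(-1, U(1, 4))*X = 28 + (¾ - 1)*32 = 28 - ¼*32 = 28 - 8 = 20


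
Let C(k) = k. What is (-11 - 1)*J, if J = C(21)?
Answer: -252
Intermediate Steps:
J = 21
(-11 - 1)*J = (-11 - 1)*21 = -12*21 = -252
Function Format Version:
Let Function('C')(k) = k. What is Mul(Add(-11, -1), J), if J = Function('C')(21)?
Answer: -252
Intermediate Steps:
J = 21
Mul(Add(-11, -1), J) = Mul(Add(-11, -1), 21) = Mul(-12, 21) = -252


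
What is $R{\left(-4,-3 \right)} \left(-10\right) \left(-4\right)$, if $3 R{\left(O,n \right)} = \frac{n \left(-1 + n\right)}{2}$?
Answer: $80$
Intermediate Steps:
$R{\left(O,n \right)} = \frac{n \left(-1 + n\right)}{6}$ ($R{\left(O,n \right)} = \frac{n \left(-1 + n\right) \frac{1}{2}}{3} = \frac{\frac{1}{2} n \left(-1 + n\right)}{3} = \frac{n \left(-1 + n\right)}{6}$)
$R{\left(-4,-3 \right)} \left(-10\right) \left(-4\right) = \frac{1}{6} \left(-3\right) \left(-1 - 3\right) \left(-10\right) \left(-4\right) = \frac{1}{6} \left(-3\right) \left(-4\right) \left(-10\right) \left(-4\right) = 2 \left(-10\right) \left(-4\right) = \left(-20\right) \left(-4\right) = 80$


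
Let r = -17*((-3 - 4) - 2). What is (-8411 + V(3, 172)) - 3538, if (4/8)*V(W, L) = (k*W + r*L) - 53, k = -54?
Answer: 40253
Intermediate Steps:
r = 153 (r = -17*(-7 - 2) = -17*(-9) = 153)
V(W, L) = -106 - 108*W + 306*L (V(W, L) = 2*((-54*W + 153*L) - 53) = 2*(-53 - 54*W + 153*L) = -106 - 108*W + 306*L)
(-8411 + V(3, 172)) - 3538 = (-8411 + (-106 - 108*3 + 306*172)) - 3538 = (-8411 + (-106 - 324 + 52632)) - 3538 = (-8411 + 52202) - 3538 = 43791 - 3538 = 40253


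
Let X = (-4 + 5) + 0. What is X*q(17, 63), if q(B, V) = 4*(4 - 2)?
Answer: 8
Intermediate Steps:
q(B, V) = 8 (q(B, V) = 4*2 = 8)
X = 1 (X = 1 + 0 = 1)
X*q(17, 63) = 1*8 = 8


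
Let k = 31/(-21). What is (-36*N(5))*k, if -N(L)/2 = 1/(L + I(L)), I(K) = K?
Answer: -372/35 ≈ -10.629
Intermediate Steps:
k = -31/21 (k = 31*(-1/21) = -31/21 ≈ -1.4762)
N(L) = -1/L (N(L) = -2/(L + L) = -2*1/(2*L) = -1/L)
(-36*N(5))*k = -(-36)/5*(-31/21) = -36*(-⅕)*(-31/21) = (36/5)*(-31/21) = -372/35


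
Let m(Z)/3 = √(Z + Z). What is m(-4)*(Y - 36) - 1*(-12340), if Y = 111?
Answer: 12340 + 450*I*√2 ≈ 12340.0 + 636.4*I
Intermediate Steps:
m(Z) = 3*√2*√Z (m(Z) = 3*√(Z + Z) = 3*√(2*Z) = 3*(√2*√Z) = 3*√2*√Z)
m(-4)*(Y - 36) - 1*(-12340) = (3*√2*√(-4))*(111 - 36) - 1*(-12340) = (3*√2*(2*I))*75 + 12340 = (6*I*√2)*75 + 12340 = 450*I*√2 + 12340 = 12340 + 450*I*√2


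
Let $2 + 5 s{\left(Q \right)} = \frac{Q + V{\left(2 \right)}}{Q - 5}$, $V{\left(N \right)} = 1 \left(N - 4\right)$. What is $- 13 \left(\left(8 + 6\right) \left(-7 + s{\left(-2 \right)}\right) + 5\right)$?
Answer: $1261$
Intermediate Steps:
$V{\left(N \right)} = -4 + N$ ($V{\left(N \right)} = 1 \left(-4 + N\right) = -4 + N$)
$s{\left(Q \right)} = - \frac{2}{5} + \frac{-2 + Q}{5 \left(-5 + Q\right)}$ ($s{\left(Q \right)} = - \frac{2}{5} + \frac{\left(Q + \left(-4 + 2\right)\right) \frac{1}{Q - 5}}{5} = - \frac{2}{5} + \frac{\left(Q - 2\right) \frac{1}{-5 + Q}}{5} = - \frac{2}{5} + \frac{\left(-2 + Q\right) \frac{1}{-5 + Q}}{5} = - \frac{2}{5} + \frac{\frac{1}{-5 + Q} \left(-2 + Q\right)}{5} = - \frac{2}{5} + \frac{-2 + Q}{5 \left(-5 + Q\right)}$)
$- 13 \left(\left(8 + 6\right) \left(-7 + s{\left(-2 \right)}\right) + 5\right) = - 13 \left(\left(8 + 6\right) \left(-7 + \frac{8 - -2}{5 \left(-5 - 2\right)}\right) + 5\right) = - 13 \left(14 \left(-7 + \frac{8 + 2}{5 \left(-7\right)}\right) + 5\right) = - 13 \left(14 \left(-7 + \frac{1}{5} \left(- \frac{1}{7}\right) 10\right) + 5\right) = - 13 \left(14 \left(-7 - \frac{2}{7}\right) + 5\right) = - 13 \left(14 \left(- \frac{51}{7}\right) + 5\right) = - 13 \left(-102 + 5\right) = \left(-13\right) \left(-97\right) = 1261$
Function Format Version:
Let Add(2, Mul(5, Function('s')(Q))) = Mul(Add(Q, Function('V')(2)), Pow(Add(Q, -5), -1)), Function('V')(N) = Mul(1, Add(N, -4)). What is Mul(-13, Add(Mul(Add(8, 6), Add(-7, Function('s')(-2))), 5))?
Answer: 1261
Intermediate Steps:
Function('V')(N) = Add(-4, N) (Function('V')(N) = Mul(1, Add(-4, N)) = Add(-4, N))
Function('s')(Q) = Add(Rational(-2, 5), Mul(Rational(1, 5), Pow(Add(-5, Q), -1), Add(-2, Q))) (Function('s')(Q) = Add(Rational(-2, 5), Mul(Rational(1, 5), Mul(Add(Q, Add(-4, 2)), Pow(Add(Q, -5), -1)))) = Add(Rational(-2, 5), Mul(Rational(1, 5), Mul(Add(Q, -2), Pow(Add(-5, Q), -1)))) = Add(Rational(-2, 5), Mul(Rational(1, 5), Mul(Add(-2, Q), Pow(Add(-5, Q), -1)))) = Add(Rational(-2, 5), Mul(Rational(1, 5), Mul(Pow(Add(-5, Q), -1), Add(-2, Q)))) = Add(Rational(-2, 5), Mul(Rational(1, 5), Pow(Add(-5, Q), -1), Add(-2, Q))))
Mul(-13, Add(Mul(Add(8, 6), Add(-7, Function('s')(-2))), 5)) = Mul(-13, Add(Mul(Add(8, 6), Add(-7, Mul(Rational(1, 5), Pow(Add(-5, -2), -1), Add(8, Mul(-1, -2))))), 5)) = Mul(-13, Add(Mul(14, Add(-7, Mul(Rational(1, 5), Pow(-7, -1), Add(8, 2)))), 5)) = Mul(-13, Add(Mul(14, Add(-7, Mul(Rational(1, 5), Rational(-1, 7), 10))), 5)) = Mul(-13, Add(Mul(14, Add(-7, Rational(-2, 7))), 5)) = Mul(-13, Add(Mul(14, Rational(-51, 7)), 5)) = Mul(-13, Add(-102, 5)) = Mul(-13, -97) = 1261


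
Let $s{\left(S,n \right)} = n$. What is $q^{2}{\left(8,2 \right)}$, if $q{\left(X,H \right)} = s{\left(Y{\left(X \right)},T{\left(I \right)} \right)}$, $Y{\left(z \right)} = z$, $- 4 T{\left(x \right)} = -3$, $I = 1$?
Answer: $\frac{9}{16} \approx 0.5625$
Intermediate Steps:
$T{\left(x \right)} = \frac{3}{4}$ ($T{\left(x \right)} = \left(- \frac{1}{4}\right) \left(-3\right) = \frac{3}{4}$)
$q{\left(X,H \right)} = \frac{3}{4}$
$q^{2}{\left(8,2 \right)} = \left(\frac{3}{4}\right)^{2} = \frac{9}{16}$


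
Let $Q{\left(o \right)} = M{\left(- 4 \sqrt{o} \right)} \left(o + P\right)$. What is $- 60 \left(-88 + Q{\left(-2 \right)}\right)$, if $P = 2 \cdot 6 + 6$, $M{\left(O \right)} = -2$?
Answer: $7200$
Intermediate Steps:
$P = 18$ ($P = 12 + 6 = 18$)
$Q{\left(o \right)} = -36 - 2 o$ ($Q{\left(o \right)} = - 2 \left(o + 18\right) = - 2 \left(18 + o\right) = -36 - 2 o$)
$- 60 \left(-88 + Q{\left(-2 \right)}\right) = - 60 \left(-88 - 32\right) = \left(-60\right) \left(-120\right) = 7200$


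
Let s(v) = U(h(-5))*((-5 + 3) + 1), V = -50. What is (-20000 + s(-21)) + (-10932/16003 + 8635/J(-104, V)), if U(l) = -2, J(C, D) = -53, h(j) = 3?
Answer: -17100248983/848159 ≈ -20162.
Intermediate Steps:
s(v) = 2 (s(v) = -2*((-5 + 3) + 1) = -2*(-2 + 1) = -2*(-1) = 2)
(-20000 + s(-21)) + (-10932/16003 + 8635/J(-104, V)) = (-20000 + 2) + (-10932/16003 + 8635/(-53)) = -19998 + (-10932*1/16003 + 8635*(-1/53)) = -19998 + (-10932/16003 - 8635/53) = -19998 - 138765301/848159 = -17100248983/848159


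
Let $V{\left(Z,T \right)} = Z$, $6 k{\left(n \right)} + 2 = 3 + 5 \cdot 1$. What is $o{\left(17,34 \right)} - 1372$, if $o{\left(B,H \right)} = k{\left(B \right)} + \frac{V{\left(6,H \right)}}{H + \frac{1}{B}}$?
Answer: $- \frac{264569}{193} \approx -1370.8$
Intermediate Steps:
$k{\left(n \right)} = 1$ ($k{\left(n \right)} = - \frac{1}{3} + \frac{3 + 5 \cdot 1}{6} = - \frac{1}{3} + \frac{3 + 5}{6} = - \frac{1}{3} + \frac{1}{6} \cdot 8 = - \frac{1}{3} + \frac{4}{3} = 1$)
$o{\left(B,H \right)} = 1 + \frac{6}{H + \frac{1}{B}}$
$o{\left(17,34 \right)} - 1372 = \frac{1 + 6 \cdot 17 + 17 \cdot 34}{1 + 17 \cdot 34} - 1372 = \frac{1 + 102 + 578}{1 + 578} - 1372 = \frac{1}{579} \cdot 681 - 1372 = \frac{227}{193} - 1372 = - \frac{264569}{193}$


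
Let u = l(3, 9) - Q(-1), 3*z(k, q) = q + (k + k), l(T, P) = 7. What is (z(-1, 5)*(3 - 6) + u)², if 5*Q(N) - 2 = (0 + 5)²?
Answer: 49/25 ≈ 1.9600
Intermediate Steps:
z(k, q) = q/3 + 2*k/3 (z(k, q) = (q + (k + k))/3 = (q + 2*k)/3 = q/3 + 2*k/3)
Q(N) = 27/5 (Q(N) = ⅖ + (0 + 5)²/5 = ⅖ + (⅕)*5² = ⅖ + (⅕)*25 = ⅖ + 5 = 27/5)
u = 8/5 (u = 7 - 1*27/5 = 7 - 27/5 = 8/5 ≈ 1.6000)
(z(-1, 5)*(3 - 6) + u)² = (((⅓)*5 + (⅔)*(-1))*(3 - 6) + 8/5)² = ((5/3 - ⅔)*(-3) + 8/5)² = (1*(-3) + 8/5)² = (-3 + 8/5)² = (-7/5)² = 49/25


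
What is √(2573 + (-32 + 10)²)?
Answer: √3057 ≈ 55.290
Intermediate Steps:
√(2573 + (-32 + 10)²) = √(2573 + (-22)²) = √(2573 + 484) = √3057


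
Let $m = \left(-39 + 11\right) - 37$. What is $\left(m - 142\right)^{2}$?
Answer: $42849$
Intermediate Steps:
$m = -65$ ($m = -28 - 37 = -65$)
$\left(m - 142\right)^{2} = \left(-65 - 142\right)^{2} = \left(-207\right)^{2} = 42849$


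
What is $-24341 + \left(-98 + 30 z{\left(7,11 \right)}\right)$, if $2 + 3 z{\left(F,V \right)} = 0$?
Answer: $-24459$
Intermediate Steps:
$z{\left(F,V \right)} = - \frac{2}{3}$ ($z{\left(F,V \right)} = - \frac{2}{3} + \frac{1}{3} \cdot 0 = - \frac{2}{3} + 0 = - \frac{2}{3}$)
$-24341 + \left(-98 + 30 z{\left(7,11 \right)}\right) = -24341 + \left(-98 + 30 \left(- \frac{2}{3}\right)\right) = -24341 - 118 = -24459$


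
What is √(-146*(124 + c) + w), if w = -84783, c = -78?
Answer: I*√91499 ≈ 302.49*I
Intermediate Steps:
√(-146*(124 + c) + w) = √(-146*(124 - 78) - 84783) = √(-146*46 - 84783) = √(-6716 - 84783) = √(-91499) = I*√91499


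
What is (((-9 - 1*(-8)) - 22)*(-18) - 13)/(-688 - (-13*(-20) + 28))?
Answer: -401/976 ≈ -0.41086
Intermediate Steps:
(((-9 - 1*(-8)) - 22)*(-18) - 13)/(-688 - (-13*(-20) + 28)) = (((-9 + 8) - 22)*(-18) - 13)/(-688 - (260 + 28)) = ((-1 - 22)*(-18) - 13)/(-688 - 1*288) = (-23*(-18) - 13)/(-688 - 288) = (414 - 13)/(-976) = 401*(-1/976) = -401/976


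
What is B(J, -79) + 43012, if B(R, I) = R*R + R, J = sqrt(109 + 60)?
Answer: 43194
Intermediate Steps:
J = 13 (J = sqrt(169) = 13)
B(R, I) = R + R**2 (B(R, I) = R**2 + R = R + R**2)
B(J, -79) + 43012 = 13*(1 + 13) + 43012 = 13*14 + 43012 = 182 + 43012 = 43194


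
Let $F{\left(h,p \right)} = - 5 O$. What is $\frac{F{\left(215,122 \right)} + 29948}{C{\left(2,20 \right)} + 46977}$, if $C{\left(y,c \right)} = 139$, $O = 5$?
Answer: $\frac{29923}{47116} \approx 0.63509$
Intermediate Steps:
$F{\left(h,p \right)} = -25$ ($F{\left(h,p \right)} = \left(-5\right) 5 = -25$)
$\frac{F{\left(215,122 \right)} + 29948}{C{\left(2,20 \right)} + 46977} = \frac{-25 + 29948}{139 + 46977} = \frac{29923}{47116}$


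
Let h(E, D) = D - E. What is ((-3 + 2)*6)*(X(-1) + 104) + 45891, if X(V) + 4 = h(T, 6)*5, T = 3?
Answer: 45201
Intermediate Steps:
X(V) = 11 (X(V) = -4 + (6 - 1*3)*5 = -4 + (6 - 3)*5 = -4 + 3*5 = -4 + 15 = 11)
((-3 + 2)*6)*(X(-1) + 104) + 45891 = ((-3 + 2)*6)*(11 + 104) + 45891 = -1*6*115 + 45891 = -6*115 + 45891 = -690 + 45891 = 45201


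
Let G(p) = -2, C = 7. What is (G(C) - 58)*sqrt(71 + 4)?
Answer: -300*sqrt(3) ≈ -519.62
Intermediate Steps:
(G(C) - 58)*sqrt(71 + 4) = (-2 - 58)*sqrt(71 + 4) = -300*sqrt(3)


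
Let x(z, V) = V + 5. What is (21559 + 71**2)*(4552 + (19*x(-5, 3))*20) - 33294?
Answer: 201913906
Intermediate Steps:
x(z, V) = 5 + V
(21559 + 71**2)*(4552 + (19*x(-5, 3))*20) - 33294 = (21559 + 71**2)*(4552 + (19*(5 + 3))*20) - 33294 = (21559 + 5041)*(4552 + (19*8)*20) - 33294 = 26600*(4552 + 152*20) - 33294 = 26600*(4552 + 3040) - 33294 = 26600*7592 - 33294 = 201947200 - 33294 = 201913906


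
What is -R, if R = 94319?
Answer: -94319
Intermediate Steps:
-R = -1*94319 = -94319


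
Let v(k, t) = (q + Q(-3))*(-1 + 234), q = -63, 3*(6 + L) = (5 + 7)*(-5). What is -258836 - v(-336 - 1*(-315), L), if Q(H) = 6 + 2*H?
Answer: -244157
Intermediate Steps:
L = -26 (L = -6 + ((5 + 7)*(-5))/3 = -6 + (12*(-5))/3 = -6 + (⅓)*(-60) = -6 - 20 = -26)
v(k, t) = -14679 (v(k, t) = (-63 + (6 + 2*(-3)))*(-1 + 234) = (-63 + (6 - 6))*233 = (-63 + 0)*233 = -63*233 = -14679)
-258836 - v(-336 - 1*(-315), L) = -258836 - 1*(-14679) = -258836 + 14679 = -244157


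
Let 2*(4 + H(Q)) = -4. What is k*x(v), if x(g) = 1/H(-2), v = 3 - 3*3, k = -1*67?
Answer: 67/6 ≈ 11.167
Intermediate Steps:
H(Q) = -6 (H(Q) = -4 + (½)*(-4) = -4 - 2 = -6)
k = -67
v = -6 (v = 3 - 9 = -6)
x(g) = -⅙ (x(g) = 1/(-6) = -⅙)
k*x(v) = -67*(-⅙) = 67/6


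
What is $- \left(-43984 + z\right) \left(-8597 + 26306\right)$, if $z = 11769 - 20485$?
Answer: $933264300$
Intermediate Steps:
$z = -8716$
$- \left(-43984 + z\right) \left(-8597 + 26306\right) = - \left(-43984 - 8716\right) \left(-8597 + 26306\right) = - \left(-52700\right) 17709 = \left(-1\right) \left(-933264300\right) = 933264300$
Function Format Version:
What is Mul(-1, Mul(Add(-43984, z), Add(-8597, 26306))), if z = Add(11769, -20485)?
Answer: 933264300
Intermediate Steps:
z = -8716
Mul(-1, Mul(Add(-43984, z), Add(-8597, 26306))) = Mul(-1, Mul(Add(-43984, -8716), Add(-8597, 26306))) = Mul(-1, Mul(-52700, 17709)) = Mul(-1, -933264300) = 933264300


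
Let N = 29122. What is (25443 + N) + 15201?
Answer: 69766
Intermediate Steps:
(25443 + N) + 15201 = (25443 + 29122) + 15201 = 54565 + 15201 = 69766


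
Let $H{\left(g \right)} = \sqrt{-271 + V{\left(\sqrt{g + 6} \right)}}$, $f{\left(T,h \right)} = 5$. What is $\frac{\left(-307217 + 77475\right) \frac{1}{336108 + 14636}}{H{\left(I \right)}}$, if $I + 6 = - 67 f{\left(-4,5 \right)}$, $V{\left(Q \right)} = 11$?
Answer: $\frac{114871 i \sqrt{65}}{22798360} \approx 0.040622 i$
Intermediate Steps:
$I = -341$ ($I = -6 - 335 = -341$)
$H{\left(g \right)} = 2 i \sqrt{65}$ ($H{\left(g \right)} = \sqrt{-271 + 11} = \sqrt{-260} = 2 i \sqrt{65}$)
$\frac{\left(-307217 + 77475\right) \frac{1}{336108 + 14636}}{H{\left(I \right)}} = \frac{\left(-307217 + 77475\right) \frac{1}{336108 + 14636}}{2 i \sqrt{65}} = - \frac{229742}{350744} \left(- \frac{i \sqrt{65}}{130}\right) = \left(-229742\right) \frac{1}{350744} \left(- \frac{i \sqrt{65}}{130}\right) = - \frac{114871 \left(- \frac{i \sqrt{65}}{130}\right)}{175372} = \frac{114871 i \sqrt{65}}{22798360}$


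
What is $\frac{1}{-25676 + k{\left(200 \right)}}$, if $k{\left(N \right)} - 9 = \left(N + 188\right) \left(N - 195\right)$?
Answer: $- \frac{1}{23727} \approx -4.2146 \cdot 10^{-5}$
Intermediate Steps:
$k{\left(N \right)} = 9 + \left(-195 + N\right) \left(188 + N\right)$ ($k{\left(N \right)} = 9 + \left(N + 188\right) \left(N - 195\right) = 9 + \left(188 + N\right) \left(-195 + N\right) = 9 + \left(-195 + N\right) \left(188 + N\right)$)
$\frac{1}{-25676 + k{\left(200 \right)}} = \frac{1}{-25676 - \left(38051 - 40000\right)} = \frac{1}{-25676 - -1949} = \frac{1}{-25676 + 1949} = \frac{1}{-23727} = - \frac{1}{23727}$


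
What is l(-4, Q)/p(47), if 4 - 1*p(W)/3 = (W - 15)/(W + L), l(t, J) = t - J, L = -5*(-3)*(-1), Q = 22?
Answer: -26/9 ≈ -2.8889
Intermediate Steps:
L = -15 (L = 15*(-1) = -15)
p(W) = 9 (p(W) = 12 - 3*(W - 15)/(W - 15) = 12 - 3*(-15 + W)/(-15 + W) = 12 - 3*1 = 12 - 3 = 9)
l(-4, Q)/p(47) = (-4 - 1*22)/9 = (-4 - 22)*(⅑) = -26*⅑ = -26/9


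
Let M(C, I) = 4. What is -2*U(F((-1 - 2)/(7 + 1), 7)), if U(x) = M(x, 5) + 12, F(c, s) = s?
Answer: -32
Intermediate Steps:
U(x) = 16 (U(x) = 4 + 12 = 16)
-2*U(F((-1 - 2)/(7 + 1), 7)) = -2*16 = -32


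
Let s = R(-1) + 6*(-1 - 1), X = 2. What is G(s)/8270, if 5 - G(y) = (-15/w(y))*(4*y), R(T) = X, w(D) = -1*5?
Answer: 25/1654 ≈ 0.015115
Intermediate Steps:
w(D) = -5
R(T) = 2
s = -10 (s = 2 + 6*(-1 - 1) = 2 + 6*(-2) = 2 - 12 = -10)
G(y) = 5 - 12*y (G(y) = 5 - (-15/(-5))*4*y = 5 - (-15*(-⅕))*4*y = 5 - 3*4*y = 5 - 12*y)
G(s)/8270 = (5 - 12*(-10))/8270 = (5 + 120)*(1/8270) = 125*(1/8270) = 25/1654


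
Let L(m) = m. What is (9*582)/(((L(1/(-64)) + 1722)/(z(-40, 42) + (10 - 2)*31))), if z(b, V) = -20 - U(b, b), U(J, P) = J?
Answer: 89842176/110207 ≈ 815.21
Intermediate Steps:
z(b, V) = -20 - b
(9*582)/(((L(1/(-64)) + 1722)/(z(-40, 42) + (10 - 2)*31))) = (9*582)/(((1/(-64) + 1722)/((-20 - 1*(-40)) + (10 - 2)*31))) = 5238/(((-1/64 + 1722)/((-20 + 40) + 8*31))) = 5238/((110207/(64*(20 + 248)))) = 5238/(((110207/64)/268)) = 5238/(((110207/64)*(1/268))) = 5238/(110207/17152) = 5238*(17152/110207) = 89842176/110207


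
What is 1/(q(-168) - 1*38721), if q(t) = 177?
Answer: -1/38544 ≈ -2.5944e-5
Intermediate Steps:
1/(q(-168) - 1*38721) = 1/(177 - 1*38721) = 1/(177 - 38721) = 1/(-38544) = -1/38544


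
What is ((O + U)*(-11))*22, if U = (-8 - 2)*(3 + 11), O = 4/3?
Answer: 100672/3 ≈ 33557.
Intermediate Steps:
O = 4/3 (O = 4*(1/3) = 4/3 ≈ 1.3333)
U = -140 (U = -10*14 = -140)
((O + U)*(-11))*22 = ((4/3 - 140)*(-11))*22 = -416/3*(-11)*22 = (4576/3)*22 = 100672/3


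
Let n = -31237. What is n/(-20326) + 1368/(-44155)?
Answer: 1351463767/897494530 ≈ 1.5058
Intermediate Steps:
n/(-20326) + 1368/(-44155) = -31237/(-20326) + 1368/(-44155) = -31237*(-1/20326) + 1368*(-1/44155) = 31237/20326 - 1368/44155 = 1351463767/897494530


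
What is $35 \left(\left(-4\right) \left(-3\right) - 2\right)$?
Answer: $350$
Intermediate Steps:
$35 \left(\left(-4\right) \left(-3\right) - 2\right) = 35 \left(12 - 2\right) = 35 \cdot 10 = 350$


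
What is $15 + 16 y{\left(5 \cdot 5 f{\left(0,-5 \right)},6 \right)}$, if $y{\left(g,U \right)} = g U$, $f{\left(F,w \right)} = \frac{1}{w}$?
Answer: $-465$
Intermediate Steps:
$y{\left(g,U \right)} = U g$
$15 + 16 y{\left(5 \cdot 5 f{\left(0,-5 \right)},6 \right)} = 15 + 16 \cdot 6 \frac{5 \cdot 5}{-5} = 15 + 16 \cdot 6 \cdot 25 \left(- \frac{1}{5}\right) = 15 + 16 \cdot 6 \left(-5\right) = 15 + 16 \left(-30\right) = 15 - 480 = -465$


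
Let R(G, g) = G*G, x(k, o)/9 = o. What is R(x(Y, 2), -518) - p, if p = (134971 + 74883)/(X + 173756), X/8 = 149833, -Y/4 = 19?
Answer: 222227113/686210 ≈ 323.85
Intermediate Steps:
Y = -76 (Y = -4*19 = -76)
x(k, o) = 9*o
X = 1198664 (X = 8*149833 = 1198664)
R(G, g) = G²
p = 104927/686210 (p = (134971 + 74883)/(1198664 + 173756) = 209854/1372420 = 209854*(1/1372420) = 104927/686210 ≈ 0.15291)
R(x(Y, 2), -518) - p = (9*2)² - 1*104927/686210 = 18² - 104927/686210 = 324 - 104927/686210 = 222227113/686210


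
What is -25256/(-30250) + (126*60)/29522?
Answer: 22143128/20296375 ≈ 1.0910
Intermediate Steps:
-25256/(-30250) + (126*60)/29522 = -25256*(-1/30250) + 7560*(1/29522) = 1148/1375 + 3780/14761 = 22143128/20296375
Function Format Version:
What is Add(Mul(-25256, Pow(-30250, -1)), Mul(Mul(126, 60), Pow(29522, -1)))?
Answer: Rational(22143128, 20296375) ≈ 1.0910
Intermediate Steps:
Add(Mul(-25256, Pow(-30250, -1)), Mul(Mul(126, 60), Pow(29522, -1))) = Add(Mul(-25256, Rational(-1, 30250)), Mul(7560, Rational(1, 29522))) = Add(Rational(1148, 1375), Rational(3780, 14761)) = Rational(22143128, 20296375)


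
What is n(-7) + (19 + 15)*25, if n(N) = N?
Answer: 843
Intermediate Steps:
n(-7) + (19 + 15)*25 = -7 + (19 + 15)*25 = -7 + 34*25 = -7 + 850 = 843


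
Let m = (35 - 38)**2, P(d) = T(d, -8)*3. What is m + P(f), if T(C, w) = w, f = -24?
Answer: -15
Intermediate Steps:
P(d) = -24 (P(d) = -8*3 = -24)
m = 9 (m = (-3)**2 = 9)
m + P(f) = 9 - 24 = -15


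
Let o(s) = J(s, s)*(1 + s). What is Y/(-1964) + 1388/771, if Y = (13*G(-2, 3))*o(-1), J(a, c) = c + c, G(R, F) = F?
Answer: 1388/771 ≈ 1.8003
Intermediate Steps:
J(a, c) = 2*c
o(s) = 2*s*(1 + s) (o(s) = (2*s)*(1 + s) = 2*s*(1 + s))
Y = 0 (Y = (13*3)*(2*(-1)*(1 - 1)) = 39*(2*(-1)*0) = 39*0 = 0)
Y/(-1964) + 1388/771 = 0/(-1964) + 1388/771 = 0*(-1/1964) + 1388*(1/771) = 0 + 1388/771 = 1388/771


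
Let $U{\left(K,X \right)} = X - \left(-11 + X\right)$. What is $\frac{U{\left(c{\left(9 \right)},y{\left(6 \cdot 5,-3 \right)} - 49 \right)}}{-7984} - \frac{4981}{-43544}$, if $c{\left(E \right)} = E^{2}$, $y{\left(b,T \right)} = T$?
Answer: $\frac{4911165}{43456912} \approx 0.11301$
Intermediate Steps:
$U{\left(K,X \right)} = 11$
$\frac{U{\left(c{\left(9 \right)},y{\left(6 \cdot 5,-3 \right)} - 49 \right)}}{-7984} - \frac{4981}{-43544} = \frac{11}{-7984} - \frac{4981}{-43544} = 11 \left(- \frac{1}{7984}\right) - - \frac{4981}{43544} = - \frac{11}{7984} + \frac{4981}{43544} = \frac{4911165}{43456912}$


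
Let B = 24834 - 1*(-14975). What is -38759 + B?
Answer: 1050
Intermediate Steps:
B = 39809 (B = 24834 + 14975 = 39809)
-38759 + B = -38759 + 39809 = 1050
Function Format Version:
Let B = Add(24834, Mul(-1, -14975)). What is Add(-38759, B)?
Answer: 1050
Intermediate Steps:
B = 39809 (B = Add(24834, 14975) = 39809)
Add(-38759, B) = Add(-38759, 39809) = 1050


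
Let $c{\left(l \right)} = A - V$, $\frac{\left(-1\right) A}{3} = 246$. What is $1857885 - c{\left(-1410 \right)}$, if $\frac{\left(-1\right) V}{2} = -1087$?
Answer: $1860797$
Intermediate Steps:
$V = 2174$ ($V = \left(-2\right) \left(-1087\right) = 2174$)
$A = -738$ ($A = \left(-3\right) 246 = -738$)
$c{\left(l \right)} = -2912$ ($c{\left(l \right)} = -738 - 2174 = -2912$)
$1857885 - c{\left(-1410 \right)} = 1857885 - -2912 = 1857885 + 2912 = 1860797$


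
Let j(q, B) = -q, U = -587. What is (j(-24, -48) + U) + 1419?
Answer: 856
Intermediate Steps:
(j(-24, -48) + U) + 1419 = (-1*(-24) - 587) + 1419 = (24 - 587) + 1419 = -563 + 1419 = 856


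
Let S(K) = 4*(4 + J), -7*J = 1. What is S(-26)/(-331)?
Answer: -108/2317 ≈ -0.046612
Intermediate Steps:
J = -⅐ (J = -⅐*1 = -⅐ ≈ -0.14286)
S(K) = 108/7 (S(K) = 4*(4 - ⅐) = 4*(27/7) = 108/7)
S(-26)/(-331) = (108/7)/(-331) = (108/7)*(-1/331) = -108/2317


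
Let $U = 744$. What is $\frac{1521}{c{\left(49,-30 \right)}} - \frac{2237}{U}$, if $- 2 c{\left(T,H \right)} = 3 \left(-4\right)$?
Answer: $\frac{186367}{744} \approx 250.49$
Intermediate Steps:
$c{\left(T,H \right)} = 6$ ($c{\left(T,H \right)} = - \frac{3 \left(-4\right)}{2} = \left(- \frac{1}{2}\right) \left(-12\right) = 6$)
$\frac{1521}{c{\left(49,-30 \right)}} - \frac{2237}{U} = \frac{1521}{6} - \frac{2237}{744} = 1521 \cdot \frac{1}{6} - \frac{2237}{744} = \frac{507}{2} - \frac{2237}{744} = \frac{186367}{744}$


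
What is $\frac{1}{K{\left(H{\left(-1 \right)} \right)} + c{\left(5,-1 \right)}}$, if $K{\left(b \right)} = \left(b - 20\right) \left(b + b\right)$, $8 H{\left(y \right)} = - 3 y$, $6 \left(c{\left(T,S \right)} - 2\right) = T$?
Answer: $- \frac{96}{1141} \approx -0.084137$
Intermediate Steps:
$c{\left(T,S \right)} = 2 + \frac{T}{6}$
$H{\left(y \right)} = - \frac{3 y}{8}$ ($H{\left(y \right)} = \frac{\left(-3\right) y}{8} = - \frac{3 y}{8}$)
$K{\left(b \right)} = 2 b \left(-20 + b\right)$ ($K{\left(b \right)} = \left(-20 + b\right) 2 b = 2 b \left(-20 + b\right)$)
$\frac{1}{K{\left(H{\left(-1 \right)} \right)} + c{\left(5,-1 \right)}} = \frac{1}{2 \left(\left(- \frac{3}{8}\right) \left(-1\right)\right) \left(-20 - - \frac{3}{8}\right) + \left(2 + \frac{1}{6} \cdot 5\right)} = \frac{1}{2 \cdot \frac{3}{8} \left(-20 + \frac{3}{8}\right) + \left(2 + \frac{5}{6}\right)} = \frac{1}{2 \cdot \frac{3}{8} \left(- \frac{157}{8}\right) + \frac{17}{6}} = \frac{1}{- \frac{471}{32} + \frac{17}{6}} = \frac{1}{- \frac{1141}{96}} = - \frac{96}{1141}$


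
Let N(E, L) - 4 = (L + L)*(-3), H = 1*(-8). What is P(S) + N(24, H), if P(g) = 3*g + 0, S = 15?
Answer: 97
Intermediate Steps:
H = -8
N(E, L) = 4 - 6*L (N(E, L) = 4 + (L + L)*(-3) = 4 + (2*L)*(-3) = 4 - 6*L)
P(g) = 3*g
P(S) + N(24, H) = 3*15 + (4 - 6*(-8)) = 45 + (4 + 48) = 45 + 52 = 97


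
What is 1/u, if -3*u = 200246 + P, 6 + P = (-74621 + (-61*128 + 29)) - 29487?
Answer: -1/29451 ≈ -3.3955e-5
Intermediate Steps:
P = -111893 (P = -6 + ((-74621 + (-61*128 + 29)) - 29487) = -6 + ((-74621 + (-7808 + 29)) - 29487) = -6 + ((-74621 - 7779) - 29487) = -6 + (-82400 - 29487) = -6 - 111887 = -111893)
u = -29451 (u = -(200246 - 111893)/3 = -1/3*88353 = -29451)
1/u = 1/(-29451) = -1/29451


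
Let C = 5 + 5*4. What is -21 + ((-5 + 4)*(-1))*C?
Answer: 4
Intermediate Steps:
C = 25 (C = 5 + 20 = 25)
-21 + ((-5 + 4)*(-1))*C = -21 + ((-5 + 4)*(-1))*25 = -21 - 1*(-1)*25 = -21 + 1*25 = -21 + 25 = 4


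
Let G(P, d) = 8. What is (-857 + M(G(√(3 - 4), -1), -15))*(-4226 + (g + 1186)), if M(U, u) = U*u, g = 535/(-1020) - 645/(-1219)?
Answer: 738586493461/248676 ≈ 2.9701e+6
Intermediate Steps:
g = 1147/248676 (g = 535*(-1/1020) - 645*(-1/1219) = -107/204 + 645/1219 = 1147/248676 ≈ 0.0046124)
(-857 + M(G(√(3 - 4), -1), -15))*(-4226 + (g + 1186)) = (-857 + 8*(-15))*(-4226 + (1147/248676 + 1186)) = (-857 - 120)*(-4226 + 294930883/248676) = -977*(-755973893/248676) = 738586493461/248676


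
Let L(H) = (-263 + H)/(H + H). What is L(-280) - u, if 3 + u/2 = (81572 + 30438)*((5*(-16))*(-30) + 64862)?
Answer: -8438098610497/560 ≈ -1.5068e+10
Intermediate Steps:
L(H) = (-263 + H)/(2*H) (L(H) = (-263 + H)/((2*H)) = (-263 + H)*(1/(2*H)) = (-263 + H)/(2*H))
u = 15068033234 (u = -6 + 2*((81572 + 30438)*((5*(-16))*(-30) + 64862)) = -6 + 2*(112010*(-80*(-30) + 64862)) = -6 + 2*(112010*(2400 + 64862)) = -6 + 2*(112010*67262) = -6 + 2*7534016620 = -6 + 15068033240 = 15068033234)
L(-280) - u = (½)*(-263 - 280)/(-280) - 1*15068033234 = (½)*(-1/280)*(-543) - 15068033234 = 543/560 - 15068033234 = -8438098610497/560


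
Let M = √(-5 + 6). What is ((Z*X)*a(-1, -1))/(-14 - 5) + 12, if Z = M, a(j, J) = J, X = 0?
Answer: 12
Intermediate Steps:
M = 1 (M = √1 = 1)
Z = 1
((Z*X)*a(-1, -1))/(-14 - 5) + 12 = ((1*0)*(-1))/(-14 - 5) + 12 = (0*(-1))/(-19) + 12 = -1/19*0 + 12 = 0 + 12 = 12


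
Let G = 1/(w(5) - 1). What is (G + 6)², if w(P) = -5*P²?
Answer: 570025/15876 ≈ 35.905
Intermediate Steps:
G = -1/126 (G = 1/(-5*5² - 1) = 1/(-5*25 - 1) = 1/(-125 - 1) = 1/(-126) = -1/126 ≈ -0.0079365)
(G + 6)² = (-1/126 + 6)² = (755/126)² = 570025/15876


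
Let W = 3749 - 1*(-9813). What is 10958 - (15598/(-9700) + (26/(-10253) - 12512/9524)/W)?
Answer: 8799152851163166617/802871119125050 ≈ 10960.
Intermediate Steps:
W = 13562 (W = 3749 + 9813 = 13562)
10958 - (15598/(-9700) + (26/(-10253) - 12512/9524)/W) = 10958 - (15598/(-9700) + (26/(-10253) - 12512/9524)/13562) = 10958 - (15598*(-1/9700) + (26*(-1/10253) - 12512*1/9524)*(1/13562)) = 10958 - (-7799/4850 + (-26/10253 - 3128/2381)*(1/13562)) = 10958 - (-7799/4850 - 32133290/24412393*1/13562) = 10958 - (-7799/4850 - 16066645/165540436933) = 10958 - 1*(-1291127790868717/802871119125050) = 10958 + 1291127790868717/802871119125050 = 8799152851163166617/802871119125050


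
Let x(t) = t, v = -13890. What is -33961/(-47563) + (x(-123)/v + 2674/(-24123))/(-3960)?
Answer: 15021165426341251/21036657362965200 ≈ 0.71405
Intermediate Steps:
-33961/(-47563) + (x(-123)/v + 2674/(-24123))/(-3960) = -33961/(-47563) + (-123/(-13890) + 2674/(-24123))/(-3960) = -33961*(-1/47563) + (-123*(-1/13890) + 2674*(-1/24123))*(-1/3960) = 33961/47563 + (41/4630 - 2674/24123)*(-1/3960) = 33961/47563 - 11391577/111689490*(-1/3960) = 33961/47563 + 11391577/442290380400 = 15021165426341251/21036657362965200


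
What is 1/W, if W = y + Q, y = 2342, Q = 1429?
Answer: 1/3771 ≈ 0.00026518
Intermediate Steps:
W = 3771 (W = 2342 + 1429 = 3771)
1/W = 1/3771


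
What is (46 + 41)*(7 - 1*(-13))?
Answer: 1740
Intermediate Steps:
(46 + 41)*(7 - 1*(-13)) = 87*(7 + 13) = 87*20 = 1740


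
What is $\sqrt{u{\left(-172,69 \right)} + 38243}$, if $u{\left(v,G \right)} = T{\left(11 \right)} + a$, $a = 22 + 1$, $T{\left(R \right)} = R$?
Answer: $3 \sqrt{4253} \approx 195.65$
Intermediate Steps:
$a = 23$
$u{\left(v,G \right)} = 34$ ($u{\left(v,G \right)} = 11 + 23 = 34$)
$\sqrt{u{\left(-172,69 \right)} + 38243} = \sqrt{34 + 38243} = \sqrt{38277} = 3 \sqrt{4253}$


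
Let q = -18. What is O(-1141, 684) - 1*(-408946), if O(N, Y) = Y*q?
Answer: 396634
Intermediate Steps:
O(N, Y) = -18*Y (O(N, Y) = Y*(-18) = -18*Y)
O(-1141, 684) - 1*(-408946) = -18*684 - 1*(-408946) = -12312 + 408946 = 396634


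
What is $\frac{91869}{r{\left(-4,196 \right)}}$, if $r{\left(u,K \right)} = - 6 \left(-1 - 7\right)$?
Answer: $\frac{30623}{16} \approx 1913.9$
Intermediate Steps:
$r{\left(u,K \right)} = 48$ ($r{\left(u,K \right)} = \left(-6\right) \left(-8\right) = 48$)
$\frac{91869}{r{\left(-4,196 \right)}} = \frac{91869}{48} = 91869 \cdot \frac{1}{48} = \frac{30623}{16}$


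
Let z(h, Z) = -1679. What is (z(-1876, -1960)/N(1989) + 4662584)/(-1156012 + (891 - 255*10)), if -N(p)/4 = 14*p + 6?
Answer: -519449159951/128973810768 ≈ -4.0276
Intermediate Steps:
N(p) = -24 - 56*p (N(p) = -4*(14*p + 6) = -4*(6 + 14*p) = -24 - 56*p)
(z(-1876, -1960)/N(1989) + 4662584)/(-1156012 + (891 - 255*10)) = (-1679/(-24 - 56*1989) + 4662584)/(-1156012 + (891 - 255*10)) = (-1679/(-24 - 111384) + 4662584)/(-1156012 + (891 - 2550)) = (-1679/(-111408) + 4662584)/(-1156012 - 1659) = (-1679*(-1/111408) + 4662584)/(-1157671) = (1679/111408 + 4662584)*(-1/1157671) = (519449159951/111408)*(-1/1157671) = -519449159951/128973810768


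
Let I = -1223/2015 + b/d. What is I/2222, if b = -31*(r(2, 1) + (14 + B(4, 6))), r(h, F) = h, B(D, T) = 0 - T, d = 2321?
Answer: -3463233/10391882930 ≈ -0.00033326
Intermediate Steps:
B(D, T) = -T
b = -310 (b = -31*(2 + (14 - 1*6)) = -31*(2 + (14 - 6)) = -31*(2 + 8) = -31*10 = -310)
I = -3463233/4676815 (I = -1223/2015 - 310/2321 = -3463233/4676815 ≈ -0.74051)
I/2222 = -3463233/4676815/2222 = -3463233/4676815*1/2222 = -3463233/10391882930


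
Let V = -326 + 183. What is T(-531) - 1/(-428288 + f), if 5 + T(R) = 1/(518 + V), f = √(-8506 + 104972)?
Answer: -57291437253962/11464407154875 + √96466/183430514478 ≈ -4.9973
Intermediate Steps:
V = -143
f = √96466 ≈ 310.59
T(R) = -1874/375 (T(R) = -5 + 1/(518 - 143) = -5 + 1/375 = -1874/375)
T(-531) - 1/(-428288 + f) = -1874/375 - 1/(-428288 + √96466)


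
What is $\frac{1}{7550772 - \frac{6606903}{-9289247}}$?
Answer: $\frac{9289247}{70140992755587} \approx 1.3244 \cdot 10^{-7}$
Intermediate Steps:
$\frac{1}{7550772 - \frac{6606903}{-9289247}} = \frac{1}{7550772 - - \frac{6606903}{9289247}} = \frac{1}{7550772 + \frac{6606903}{9289247}} = \frac{1}{\frac{70140992755587}{9289247}} = \frac{9289247}{70140992755587}$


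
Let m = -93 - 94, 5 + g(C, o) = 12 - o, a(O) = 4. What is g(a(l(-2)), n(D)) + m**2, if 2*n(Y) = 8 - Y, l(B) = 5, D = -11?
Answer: 69933/2 ≈ 34967.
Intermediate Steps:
n(Y) = 4 - Y/2 (n(Y) = (8 - Y)/2 = 4 - Y/2)
g(C, o) = 7 - o (g(C, o) = -5 + (12 - o) = 7 - o)
m = -187
g(a(l(-2)), n(D)) + m**2 = (7 - (4 - 1/2*(-11))) + (-187)**2 = (7 - (4 + 11/2)) + 34969 = (7 - 1*19/2) + 34969 = (7 - 19/2) + 34969 = -5/2 + 34969 = 69933/2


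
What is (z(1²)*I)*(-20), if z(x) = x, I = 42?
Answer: -840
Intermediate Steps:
(z(1²)*I)*(-20) = (1²*42)*(-20) = (1*42)*(-20) = 42*(-20) = -840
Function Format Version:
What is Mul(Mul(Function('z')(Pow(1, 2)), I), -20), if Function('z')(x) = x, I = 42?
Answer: -840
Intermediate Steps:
Mul(Mul(Function('z')(Pow(1, 2)), I), -20) = Mul(Mul(Pow(1, 2), 42), -20) = Mul(Mul(1, 42), -20) = Mul(42, -20) = -840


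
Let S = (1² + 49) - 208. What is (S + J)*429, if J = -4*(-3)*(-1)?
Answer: -72930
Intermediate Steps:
J = -12 (J = 12*(-1) = -12)
S = -158 (S = (1 + 49) - 208 = 50 - 208 = -158)
(S + J)*429 = (-158 - 12)*429 = -170*429 = -72930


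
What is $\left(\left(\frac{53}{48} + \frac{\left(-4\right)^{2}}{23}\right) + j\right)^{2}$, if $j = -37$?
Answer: $\frac{1510177321}{1218816} \approx 1239.1$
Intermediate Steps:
$\left(\left(\frac{53}{48} + \frac{\left(-4\right)^{2}}{23}\right) + j\right)^{2} = \left(\left(\frac{53}{48} + \frac{\left(-4\right)^{2}}{23}\right) - 37\right)^{2} = \left(\left(53 \cdot \frac{1}{48} + 16 \cdot \frac{1}{23}\right) - 37\right)^{2} = \left(\left(\frac{53}{48} + \frac{16}{23}\right) - 37\right)^{2} = \left(\frac{1987}{1104} - 37\right)^{2} = \left(- \frac{38861}{1104}\right)^{2} = \frac{1510177321}{1218816}$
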